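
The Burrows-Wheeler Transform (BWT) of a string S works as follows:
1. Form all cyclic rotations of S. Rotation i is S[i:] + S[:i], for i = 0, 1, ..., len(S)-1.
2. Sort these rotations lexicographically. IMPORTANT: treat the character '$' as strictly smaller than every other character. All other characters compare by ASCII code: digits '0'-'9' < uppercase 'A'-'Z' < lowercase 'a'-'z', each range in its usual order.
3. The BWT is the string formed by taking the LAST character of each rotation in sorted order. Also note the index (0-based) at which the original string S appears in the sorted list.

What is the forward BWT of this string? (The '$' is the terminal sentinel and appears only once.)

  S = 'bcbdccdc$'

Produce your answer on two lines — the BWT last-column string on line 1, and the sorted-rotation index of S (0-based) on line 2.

All 9 rotations (rotation i = S[i:]+S[:i]):
  rot[0] = bcbdccdc$
  rot[1] = cbdccdc$b
  rot[2] = bdccdc$bc
  rot[3] = dccdc$bcb
  rot[4] = ccdc$bcbd
  rot[5] = cdc$bcbdc
  rot[6] = dc$bcbdcc
  rot[7] = c$bcbdccd
  rot[8] = $bcbdccdc
Sorted (with $ < everything):
  sorted[0] = $bcbdccdc  (last char: 'c')
  sorted[1] = bcbdccdc$  (last char: '$')
  sorted[2] = bdccdc$bc  (last char: 'c')
  sorted[3] = c$bcbdccd  (last char: 'd')
  sorted[4] = cbdccdc$b  (last char: 'b')
  sorted[5] = ccdc$bcbd  (last char: 'd')
  sorted[6] = cdc$bcbdc  (last char: 'c')
  sorted[7] = dc$bcbdcc  (last char: 'c')
  sorted[8] = dccdc$bcb  (last char: 'b')
Last column: c$cdbdccb
Original string S is at sorted index 1

Answer: c$cdbdccb
1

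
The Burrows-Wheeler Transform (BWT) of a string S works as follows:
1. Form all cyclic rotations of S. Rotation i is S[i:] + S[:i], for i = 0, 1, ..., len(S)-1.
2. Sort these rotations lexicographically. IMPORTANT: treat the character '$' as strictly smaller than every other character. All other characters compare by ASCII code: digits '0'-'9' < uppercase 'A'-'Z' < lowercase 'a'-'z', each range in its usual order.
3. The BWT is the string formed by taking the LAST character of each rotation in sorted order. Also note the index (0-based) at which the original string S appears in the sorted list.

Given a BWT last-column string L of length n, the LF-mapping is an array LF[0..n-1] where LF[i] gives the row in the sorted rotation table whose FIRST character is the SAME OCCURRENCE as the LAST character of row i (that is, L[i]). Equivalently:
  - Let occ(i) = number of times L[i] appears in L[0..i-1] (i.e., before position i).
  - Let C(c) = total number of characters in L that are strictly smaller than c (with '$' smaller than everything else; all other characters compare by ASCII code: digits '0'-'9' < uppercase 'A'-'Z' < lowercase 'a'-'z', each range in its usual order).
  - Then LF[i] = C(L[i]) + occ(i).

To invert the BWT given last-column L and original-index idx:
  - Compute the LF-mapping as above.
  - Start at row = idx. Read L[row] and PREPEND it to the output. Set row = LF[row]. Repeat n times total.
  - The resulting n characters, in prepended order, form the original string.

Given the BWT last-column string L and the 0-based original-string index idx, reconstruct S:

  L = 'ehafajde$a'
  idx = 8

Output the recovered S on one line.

Answer: haadefaje$

Derivation:
LF mapping: 5 8 1 7 2 9 4 6 0 3
Walk LF starting at row 8, prepending L[row]:
  step 1: row=8, L[8]='$', prepend. Next row=LF[8]=0
  step 2: row=0, L[0]='e', prepend. Next row=LF[0]=5
  step 3: row=5, L[5]='j', prepend. Next row=LF[5]=9
  step 4: row=9, L[9]='a', prepend. Next row=LF[9]=3
  step 5: row=3, L[3]='f', prepend. Next row=LF[3]=7
  step 6: row=7, L[7]='e', prepend. Next row=LF[7]=6
  step 7: row=6, L[6]='d', prepend. Next row=LF[6]=4
  step 8: row=4, L[4]='a', prepend. Next row=LF[4]=2
  step 9: row=2, L[2]='a', prepend. Next row=LF[2]=1
  step 10: row=1, L[1]='h', prepend. Next row=LF[1]=8
Reversed output: haadefaje$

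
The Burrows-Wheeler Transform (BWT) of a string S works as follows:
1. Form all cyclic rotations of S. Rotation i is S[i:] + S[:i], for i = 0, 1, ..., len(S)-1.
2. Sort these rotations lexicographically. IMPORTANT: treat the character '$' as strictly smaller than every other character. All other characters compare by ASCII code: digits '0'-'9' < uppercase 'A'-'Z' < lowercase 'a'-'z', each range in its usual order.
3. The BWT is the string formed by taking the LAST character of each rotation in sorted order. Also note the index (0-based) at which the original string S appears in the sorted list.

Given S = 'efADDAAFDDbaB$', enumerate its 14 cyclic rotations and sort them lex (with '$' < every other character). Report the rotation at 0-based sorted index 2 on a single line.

All 14 rotations (rotation i = S[i:]+S[:i]):
  rot[0] = efADDAAFDDbaB$
  rot[1] = fADDAAFDDbaB$e
  rot[2] = ADDAAFDDbaB$ef
  rot[3] = DDAAFDDbaB$efA
  rot[4] = DAAFDDbaB$efAD
  rot[5] = AAFDDbaB$efADD
  rot[6] = AFDDbaB$efADDA
  rot[7] = FDDbaB$efADDAA
  rot[8] = DDbaB$efADDAAF
  rot[9] = DbaB$efADDAAFD
  rot[10] = baB$efADDAAFDD
  rot[11] = aB$efADDAAFDDb
  rot[12] = B$efADDAAFDDba
  rot[13] = $efADDAAFDDbaB
Sorted (with $ < everything):
  sorted[0] = $efADDAAFDDbaB
  sorted[1] = AAFDDbaB$efADD
  sorted[2] = ADDAAFDDbaB$ef
  sorted[3] = AFDDbaB$efADDA
  sorted[4] = B$efADDAAFDDba
  sorted[5] = DAAFDDbaB$efAD
  sorted[6] = DDAAFDDbaB$efA
  sorted[7] = DDbaB$efADDAAF
  sorted[8] = DbaB$efADDAAFD
  sorted[9] = FDDbaB$efADDAA
  sorted[10] = aB$efADDAAFDDb
  sorted[11] = baB$efADDAAFDD
  sorted[12] = efADDAAFDDbaB$
  sorted[13] = fADDAAFDDbaB$e
sorted[2] = ADDAAFDDbaB$ef

Answer: ADDAAFDDbaB$ef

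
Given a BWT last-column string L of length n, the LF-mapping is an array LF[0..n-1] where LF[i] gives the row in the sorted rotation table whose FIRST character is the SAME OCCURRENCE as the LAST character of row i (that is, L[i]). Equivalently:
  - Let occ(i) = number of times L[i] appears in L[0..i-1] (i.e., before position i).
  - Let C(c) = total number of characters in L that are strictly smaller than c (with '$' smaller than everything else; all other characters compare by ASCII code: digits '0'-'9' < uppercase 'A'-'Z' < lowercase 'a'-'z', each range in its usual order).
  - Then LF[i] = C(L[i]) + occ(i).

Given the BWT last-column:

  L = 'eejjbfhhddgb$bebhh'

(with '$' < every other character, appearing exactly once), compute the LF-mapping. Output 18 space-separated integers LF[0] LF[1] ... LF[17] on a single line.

Answer: 7 8 16 17 1 10 12 13 5 6 11 2 0 3 9 4 14 15

Derivation:
Char counts: '$':1, 'b':4, 'd':2, 'e':3, 'f':1, 'g':1, 'h':4, 'j':2
C (first-col start): C('$')=0, C('b')=1, C('d')=5, C('e')=7, C('f')=10, C('g')=11, C('h')=12, C('j')=16
L[0]='e': occ=0, LF[0]=C('e')+0=7+0=7
L[1]='e': occ=1, LF[1]=C('e')+1=7+1=8
L[2]='j': occ=0, LF[2]=C('j')+0=16+0=16
L[3]='j': occ=1, LF[3]=C('j')+1=16+1=17
L[4]='b': occ=0, LF[4]=C('b')+0=1+0=1
L[5]='f': occ=0, LF[5]=C('f')+0=10+0=10
L[6]='h': occ=0, LF[6]=C('h')+0=12+0=12
L[7]='h': occ=1, LF[7]=C('h')+1=12+1=13
L[8]='d': occ=0, LF[8]=C('d')+0=5+0=5
L[9]='d': occ=1, LF[9]=C('d')+1=5+1=6
L[10]='g': occ=0, LF[10]=C('g')+0=11+0=11
L[11]='b': occ=1, LF[11]=C('b')+1=1+1=2
L[12]='$': occ=0, LF[12]=C('$')+0=0+0=0
L[13]='b': occ=2, LF[13]=C('b')+2=1+2=3
L[14]='e': occ=2, LF[14]=C('e')+2=7+2=9
L[15]='b': occ=3, LF[15]=C('b')+3=1+3=4
L[16]='h': occ=2, LF[16]=C('h')+2=12+2=14
L[17]='h': occ=3, LF[17]=C('h')+3=12+3=15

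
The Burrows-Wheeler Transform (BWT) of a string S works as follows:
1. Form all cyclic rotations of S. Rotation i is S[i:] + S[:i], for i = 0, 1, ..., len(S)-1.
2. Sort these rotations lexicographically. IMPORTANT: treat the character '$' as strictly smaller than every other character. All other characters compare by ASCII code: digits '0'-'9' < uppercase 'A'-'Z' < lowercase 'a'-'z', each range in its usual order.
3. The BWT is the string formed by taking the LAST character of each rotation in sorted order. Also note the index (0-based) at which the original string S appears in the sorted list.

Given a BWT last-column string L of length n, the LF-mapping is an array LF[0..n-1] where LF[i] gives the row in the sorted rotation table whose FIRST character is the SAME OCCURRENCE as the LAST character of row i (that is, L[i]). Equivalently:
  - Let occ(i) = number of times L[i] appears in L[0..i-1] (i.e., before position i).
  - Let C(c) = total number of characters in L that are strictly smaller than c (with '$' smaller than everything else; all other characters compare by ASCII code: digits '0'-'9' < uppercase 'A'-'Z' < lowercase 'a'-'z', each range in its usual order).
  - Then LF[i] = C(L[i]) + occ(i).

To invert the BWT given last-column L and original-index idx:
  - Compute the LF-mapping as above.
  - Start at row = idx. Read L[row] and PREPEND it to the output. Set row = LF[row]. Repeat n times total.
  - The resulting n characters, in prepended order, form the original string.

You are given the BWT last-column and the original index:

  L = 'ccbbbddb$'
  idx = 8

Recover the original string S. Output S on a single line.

Answer: dcbbbbdc$

Derivation:
LF mapping: 5 6 1 2 3 7 8 4 0
Walk LF starting at row 8, prepending L[row]:
  step 1: row=8, L[8]='$', prepend. Next row=LF[8]=0
  step 2: row=0, L[0]='c', prepend. Next row=LF[0]=5
  step 3: row=5, L[5]='d', prepend. Next row=LF[5]=7
  step 4: row=7, L[7]='b', prepend. Next row=LF[7]=4
  step 5: row=4, L[4]='b', prepend. Next row=LF[4]=3
  step 6: row=3, L[3]='b', prepend. Next row=LF[3]=2
  step 7: row=2, L[2]='b', prepend. Next row=LF[2]=1
  step 8: row=1, L[1]='c', prepend. Next row=LF[1]=6
  step 9: row=6, L[6]='d', prepend. Next row=LF[6]=8
Reversed output: dcbbbbdc$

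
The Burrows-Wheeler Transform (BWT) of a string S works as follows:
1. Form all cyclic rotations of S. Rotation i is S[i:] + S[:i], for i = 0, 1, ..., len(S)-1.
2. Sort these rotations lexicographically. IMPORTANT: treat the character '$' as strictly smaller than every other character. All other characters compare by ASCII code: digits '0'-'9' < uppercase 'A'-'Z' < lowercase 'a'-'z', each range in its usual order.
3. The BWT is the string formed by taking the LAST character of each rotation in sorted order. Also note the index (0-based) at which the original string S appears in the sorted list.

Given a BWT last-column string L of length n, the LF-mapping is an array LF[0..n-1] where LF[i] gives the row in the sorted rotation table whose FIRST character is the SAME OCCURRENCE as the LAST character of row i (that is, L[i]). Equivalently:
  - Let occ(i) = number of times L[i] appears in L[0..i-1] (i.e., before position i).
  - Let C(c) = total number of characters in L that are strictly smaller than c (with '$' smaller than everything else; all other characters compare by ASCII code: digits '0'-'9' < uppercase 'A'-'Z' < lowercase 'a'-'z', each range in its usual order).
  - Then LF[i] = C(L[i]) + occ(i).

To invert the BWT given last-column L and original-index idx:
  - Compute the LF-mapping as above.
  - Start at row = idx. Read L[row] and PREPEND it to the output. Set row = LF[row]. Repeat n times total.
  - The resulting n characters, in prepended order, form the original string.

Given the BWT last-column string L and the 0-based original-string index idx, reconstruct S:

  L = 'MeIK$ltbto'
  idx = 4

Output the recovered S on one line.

Answer: bottleIKM$

Derivation:
LF mapping: 3 5 1 2 0 6 8 4 9 7
Walk LF starting at row 4, prepending L[row]:
  step 1: row=4, L[4]='$', prepend. Next row=LF[4]=0
  step 2: row=0, L[0]='M', prepend. Next row=LF[0]=3
  step 3: row=3, L[3]='K', prepend. Next row=LF[3]=2
  step 4: row=2, L[2]='I', prepend. Next row=LF[2]=1
  step 5: row=1, L[1]='e', prepend. Next row=LF[1]=5
  step 6: row=5, L[5]='l', prepend. Next row=LF[5]=6
  step 7: row=6, L[6]='t', prepend. Next row=LF[6]=8
  step 8: row=8, L[8]='t', prepend. Next row=LF[8]=9
  step 9: row=9, L[9]='o', prepend. Next row=LF[9]=7
  step 10: row=7, L[7]='b', prepend. Next row=LF[7]=4
Reversed output: bottleIKM$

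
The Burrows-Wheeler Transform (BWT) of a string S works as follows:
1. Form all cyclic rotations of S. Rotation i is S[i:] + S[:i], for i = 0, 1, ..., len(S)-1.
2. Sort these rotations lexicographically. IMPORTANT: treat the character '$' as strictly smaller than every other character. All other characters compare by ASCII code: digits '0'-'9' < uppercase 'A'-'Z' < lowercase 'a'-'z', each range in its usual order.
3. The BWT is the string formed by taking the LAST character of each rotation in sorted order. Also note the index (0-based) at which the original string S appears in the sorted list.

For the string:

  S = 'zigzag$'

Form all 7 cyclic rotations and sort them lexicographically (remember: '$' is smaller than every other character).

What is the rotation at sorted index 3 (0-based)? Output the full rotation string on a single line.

All 7 rotations (rotation i = S[i:]+S[:i]):
  rot[0] = zigzag$
  rot[1] = igzag$z
  rot[2] = gzag$zi
  rot[3] = zag$zig
  rot[4] = ag$zigz
  rot[5] = g$zigza
  rot[6] = $zigzag
Sorted (with $ < everything):
  sorted[0] = $zigzag
  sorted[1] = ag$zigz
  sorted[2] = g$zigza
  sorted[3] = gzag$zi
  sorted[4] = igzag$z
  sorted[5] = zag$zig
  sorted[6] = zigzag$
sorted[3] = gzag$zi

Answer: gzag$zi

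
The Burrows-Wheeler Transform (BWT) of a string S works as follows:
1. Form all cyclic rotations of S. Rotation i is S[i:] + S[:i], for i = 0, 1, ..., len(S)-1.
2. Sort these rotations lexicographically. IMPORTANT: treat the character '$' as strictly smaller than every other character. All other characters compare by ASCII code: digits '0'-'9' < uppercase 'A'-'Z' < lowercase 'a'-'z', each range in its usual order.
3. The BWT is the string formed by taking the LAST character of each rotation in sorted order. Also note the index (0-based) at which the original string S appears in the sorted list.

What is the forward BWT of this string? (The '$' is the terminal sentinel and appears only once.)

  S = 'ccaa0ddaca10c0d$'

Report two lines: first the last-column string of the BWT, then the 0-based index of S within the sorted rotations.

Answer: d1caaaccd0ac$0d0
12

Derivation:
All 16 rotations (rotation i = S[i:]+S[:i]):
  rot[0] = ccaa0ddaca10c0d$
  rot[1] = caa0ddaca10c0d$c
  rot[2] = aa0ddaca10c0d$cc
  rot[3] = a0ddaca10c0d$cca
  rot[4] = 0ddaca10c0d$ccaa
  rot[5] = ddaca10c0d$ccaa0
  rot[6] = daca10c0d$ccaa0d
  rot[7] = aca10c0d$ccaa0dd
  rot[8] = ca10c0d$ccaa0dda
  rot[9] = a10c0d$ccaa0ddac
  rot[10] = 10c0d$ccaa0ddaca
  rot[11] = 0c0d$ccaa0ddaca1
  rot[12] = c0d$ccaa0ddaca10
  rot[13] = 0d$ccaa0ddaca10c
  rot[14] = d$ccaa0ddaca10c0
  rot[15] = $ccaa0ddaca10c0d
Sorted (with $ < everything):
  sorted[0] = $ccaa0ddaca10c0d  (last char: 'd')
  sorted[1] = 0c0d$ccaa0ddaca1  (last char: '1')
  sorted[2] = 0d$ccaa0ddaca10c  (last char: 'c')
  sorted[3] = 0ddaca10c0d$ccaa  (last char: 'a')
  sorted[4] = 10c0d$ccaa0ddaca  (last char: 'a')
  sorted[5] = a0ddaca10c0d$cca  (last char: 'a')
  sorted[6] = a10c0d$ccaa0ddac  (last char: 'c')
  sorted[7] = aa0ddaca10c0d$cc  (last char: 'c')
  sorted[8] = aca10c0d$ccaa0dd  (last char: 'd')
  sorted[9] = c0d$ccaa0ddaca10  (last char: '0')
  sorted[10] = ca10c0d$ccaa0dda  (last char: 'a')
  sorted[11] = caa0ddaca10c0d$c  (last char: 'c')
  sorted[12] = ccaa0ddaca10c0d$  (last char: '$')
  sorted[13] = d$ccaa0ddaca10c0  (last char: '0')
  sorted[14] = daca10c0d$ccaa0d  (last char: 'd')
  sorted[15] = ddaca10c0d$ccaa0  (last char: '0')
Last column: d1caaaccd0ac$0d0
Original string S is at sorted index 12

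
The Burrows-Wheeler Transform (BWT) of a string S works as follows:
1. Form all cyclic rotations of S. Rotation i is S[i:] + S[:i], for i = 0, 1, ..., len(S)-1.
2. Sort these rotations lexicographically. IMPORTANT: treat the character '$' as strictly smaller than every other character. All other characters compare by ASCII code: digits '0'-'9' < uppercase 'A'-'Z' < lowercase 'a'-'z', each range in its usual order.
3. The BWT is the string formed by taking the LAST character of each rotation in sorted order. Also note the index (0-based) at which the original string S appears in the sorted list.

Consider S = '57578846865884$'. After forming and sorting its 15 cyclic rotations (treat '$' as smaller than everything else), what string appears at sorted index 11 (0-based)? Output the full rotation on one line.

All 15 rotations (rotation i = S[i:]+S[:i]):
  rot[0] = 57578846865884$
  rot[1] = 7578846865884$5
  rot[2] = 578846865884$57
  rot[3] = 78846865884$575
  rot[4] = 8846865884$5757
  rot[5] = 846865884$57578
  rot[6] = 46865884$575788
  rot[7] = 6865884$5757884
  rot[8] = 865884$57578846
  rot[9] = 65884$575788468
  rot[10] = 5884$5757884686
  rot[11] = 884$57578846865
  rot[12] = 84$575788468658
  rot[13] = 4$5757884686588
  rot[14] = $57578846865884
Sorted (with $ < everything):
  sorted[0] = $57578846865884
  sorted[1] = 4$5757884686588
  sorted[2] = 46865884$575788
  sorted[3] = 57578846865884$
  sorted[4] = 578846865884$57
  sorted[5] = 5884$5757884686
  sorted[6] = 65884$575788468
  sorted[7] = 6865884$5757884
  sorted[8] = 7578846865884$5
  sorted[9] = 78846865884$575
  sorted[10] = 84$575788468658
  sorted[11] = 846865884$57578
  sorted[12] = 865884$57578846
  sorted[13] = 884$57578846865
  sorted[14] = 8846865884$5757
sorted[11] = 846865884$57578

Answer: 846865884$57578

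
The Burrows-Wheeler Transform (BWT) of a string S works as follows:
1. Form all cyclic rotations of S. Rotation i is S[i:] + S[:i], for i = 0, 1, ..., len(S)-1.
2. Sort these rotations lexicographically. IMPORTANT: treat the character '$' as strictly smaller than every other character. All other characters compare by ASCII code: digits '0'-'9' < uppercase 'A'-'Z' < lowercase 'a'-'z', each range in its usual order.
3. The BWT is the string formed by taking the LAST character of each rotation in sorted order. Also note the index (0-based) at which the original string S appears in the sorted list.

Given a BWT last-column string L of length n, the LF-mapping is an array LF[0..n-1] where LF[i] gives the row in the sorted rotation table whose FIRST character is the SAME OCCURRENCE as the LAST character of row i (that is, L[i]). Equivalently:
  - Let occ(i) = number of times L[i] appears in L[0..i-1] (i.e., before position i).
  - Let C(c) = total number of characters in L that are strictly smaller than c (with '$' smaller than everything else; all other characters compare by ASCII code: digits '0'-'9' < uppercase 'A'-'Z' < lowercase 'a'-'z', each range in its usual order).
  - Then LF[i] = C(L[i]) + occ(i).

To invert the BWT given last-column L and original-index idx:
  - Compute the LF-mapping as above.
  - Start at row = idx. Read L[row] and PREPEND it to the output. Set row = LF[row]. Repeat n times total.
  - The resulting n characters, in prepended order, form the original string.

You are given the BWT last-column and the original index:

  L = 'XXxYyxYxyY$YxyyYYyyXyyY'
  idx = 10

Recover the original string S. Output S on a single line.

LF mapping: 1 2 11 4 15 12 5 13 16 6 0 7 14 17 18 8 9 19 20 3 21 22 10
Walk LF starting at row 10, prepending L[row]:
  step 1: row=10, L[10]='$', prepend. Next row=LF[10]=0
  step 2: row=0, L[0]='X', prepend. Next row=LF[0]=1
  step 3: row=1, L[1]='X', prepend. Next row=LF[1]=2
  step 4: row=2, L[2]='x', prepend. Next row=LF[2]=11
  step 5: row=11, L[11]='Y', prepend. Next row=LF[11]=7
  step 6: row=7, L[7]='x', prepend. Next row=LF[7]=13
  step 7: row=13, L[13]='y', prepend. Next row=LF[13]=17
  step 8: row=17, L[17]='y', prepend. Next row=LF[17]=19
  step 9: row=19, L[19]='X', prepend. Next row=LF[19]=3
  step 10: row=3, L[3]='Y', prepend. Next row=LF[3]=4
  step 11: row=4, L[4]='y', prepend. Next row=LF[4]=15
  step 12: row=15, L[15]='Y', prepend. Next row=LF[15]=8
  step 13: row=8, L[8]='y', prepend. Next row=LF[8]=16
  step 14: row=16, L[16]='Y', prepend. Next row=LF[16]=9
  step 15: row=9, L[9]='Y', prepend. Next row=LF[9]=6
  step 16: row=6, L[6]='Y', prepend. Next row=LF[6]=5
  step 17: row=5, L[5]='x', prepend. Next row=LF[5]=12
  step 18: row=12, L[12]='x', prepend. Next row=LF[12]=14
  step 19: row=14, L[14]='y', prepend. Next row=LF[14]=18
  step 20: row=18, L[18]='y', prepend. Next row=LF[18]=20
  step 21: row=20, L[20]='y', prepend. Next row=LF[20]=21
  step 22: row=21, L[21]='y', prepend. Next row=LF[21]=22
  step 23: row=22, L[22]='Y', prepend. Next row=LF[22]=10
Reversed output: YyyyyxxYYYyYyYXyyxYxXX$

Answer: YyyyyxxYYYyYyYXyyxYxXX$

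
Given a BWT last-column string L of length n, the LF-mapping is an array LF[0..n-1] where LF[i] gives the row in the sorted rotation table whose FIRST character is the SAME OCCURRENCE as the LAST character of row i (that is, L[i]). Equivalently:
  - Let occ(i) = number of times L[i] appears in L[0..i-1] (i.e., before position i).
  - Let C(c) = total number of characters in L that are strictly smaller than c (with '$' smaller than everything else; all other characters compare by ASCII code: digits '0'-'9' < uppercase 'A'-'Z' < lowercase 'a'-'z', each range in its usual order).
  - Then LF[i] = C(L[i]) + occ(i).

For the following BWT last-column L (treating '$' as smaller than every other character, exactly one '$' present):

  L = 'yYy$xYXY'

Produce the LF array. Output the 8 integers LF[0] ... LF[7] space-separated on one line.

Char counts: '$':1, 'X':1, 'Y':3, 'x':1, 'y':2
C (first-col start): C('$')=0, C('X')=1, C('Y')=2, C('x')=5, C('y')=6
L[0]='y': occ=0, LF[0]=C('y')+0=6+0=6
L[1]='Y': occ=0, LF[1]=C('Y')+0=2+0=2
L[2]='y': occ=1, LF[2]=C('y')+1=6+1=7
L[3]='$': occ=0, LF[3]=C('$')+0=0+0=0
L[4]='x': occ=0, LF[4]=C('x')+0=5+0=5
L[5]='Y': occ=1, LF[5]=C('Y')+1=2+1=3
L[6]='X': occ=0, LF[6]=C('X')+0=1+0=1
L[7]='Y': occ=2, LF[7]=C('Y')+2=2+2=4

Answer: 6 2 7 0 5 3 1 4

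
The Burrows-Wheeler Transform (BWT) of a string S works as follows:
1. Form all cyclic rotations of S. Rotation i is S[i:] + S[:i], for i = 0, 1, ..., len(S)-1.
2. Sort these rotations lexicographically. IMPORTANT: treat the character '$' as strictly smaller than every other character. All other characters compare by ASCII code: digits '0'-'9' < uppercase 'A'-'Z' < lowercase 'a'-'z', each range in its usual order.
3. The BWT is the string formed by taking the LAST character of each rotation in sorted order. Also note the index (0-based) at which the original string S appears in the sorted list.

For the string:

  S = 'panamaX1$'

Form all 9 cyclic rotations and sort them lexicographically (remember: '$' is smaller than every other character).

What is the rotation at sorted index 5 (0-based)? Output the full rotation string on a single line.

Answer: anamaX1$p

Derivation:
All 9 rotations (rotation i = S[i:]+S[:i]):
  rot[0] = panamaX1$
  rot[1] = anamaX1$p
  rot[2] = namaX1$pa
  rot[3] = amaX1$pan
  rot[4] = maX1$pana
  rot[5] = aX1$panam
  rot[6] = X1$panama
  rot[7] = 1$panamaX
  rot[8] = $panamaX1
Sorted (with $ < everything):
  sorted[0] = $panamaX1
  sorted[1] = 1$panamaX
  sorted[2] = X1$panama
  sorted[3] = aX1$panam
  sorted[4] = amaX1$pan
  sorted[5] = anamaX1$p
  sorted[6] = maX1$pana
  sorted[7] = namaX1$pa
  sorted[8] = panamaX1$
sorted[5] = anamaX1$p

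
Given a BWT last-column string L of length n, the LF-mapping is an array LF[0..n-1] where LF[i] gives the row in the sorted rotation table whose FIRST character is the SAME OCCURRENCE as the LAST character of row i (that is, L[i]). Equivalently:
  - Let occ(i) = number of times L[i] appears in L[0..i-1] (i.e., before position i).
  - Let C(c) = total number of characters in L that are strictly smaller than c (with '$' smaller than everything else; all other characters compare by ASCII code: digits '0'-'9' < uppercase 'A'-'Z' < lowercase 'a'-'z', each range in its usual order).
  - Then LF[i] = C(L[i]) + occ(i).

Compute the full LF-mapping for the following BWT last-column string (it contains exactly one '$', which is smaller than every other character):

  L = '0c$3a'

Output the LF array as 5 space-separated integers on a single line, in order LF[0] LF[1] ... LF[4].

Answer: 1 4 0 2 3

Derivation:
Char counts: '$':1, '0':1, '3':1, 'a':1, 'c':1
C (first-col start): C('$')=0, C('0')=1, C('3')=2, C('a')=3, C('c')=4
L[0]='0': occ=0, LF[0]=C('0')+0=1+0=1
L[1]='c': occ=0, LF[1]=C('c')+0=4+0=4
L[2]='$': occ=0, LF[2]=C('$')+0=0+0=0
L[3]='3': occ=0, LF[3]=C('3')+0=2+0=2
L[4]='a': occ=0, LF[4]=C('a')+0=3+0=3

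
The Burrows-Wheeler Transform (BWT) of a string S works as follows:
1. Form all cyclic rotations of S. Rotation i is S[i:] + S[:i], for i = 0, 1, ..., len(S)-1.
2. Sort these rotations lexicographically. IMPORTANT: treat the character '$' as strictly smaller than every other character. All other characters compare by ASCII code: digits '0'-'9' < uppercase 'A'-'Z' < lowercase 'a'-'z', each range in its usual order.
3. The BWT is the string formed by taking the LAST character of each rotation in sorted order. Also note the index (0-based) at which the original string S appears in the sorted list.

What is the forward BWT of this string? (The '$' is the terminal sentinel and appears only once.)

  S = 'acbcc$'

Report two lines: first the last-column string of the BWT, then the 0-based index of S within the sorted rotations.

Answer: c$ccab
1

Derivation:
All 6 rotations (rotation i = S[i:]+S[:i]):
  rot[0] = acbcc$
  rot[1] = cbcc$a
  rot[2] = bcc$ac
  rot[3] = cc$acb
  rot[4] = c$acbc
  rot[5] = $acbcc
Sorted (with $ < everything):
  sorted[0] = $acbcc  (last char: 'c')
  sorted[1] = acbcc$  (last char: '$')
  sorted[2] = bcc$ac  (last char: 'c')
  sorted[3] = c$acbc  (last char: 'c')
  sorted[4] = cbcc$a  (last char: 'a')
  sorted[5] = cc$acb  (last char: 'b')
Last column: c$ccab
Original string S is at sorted index 1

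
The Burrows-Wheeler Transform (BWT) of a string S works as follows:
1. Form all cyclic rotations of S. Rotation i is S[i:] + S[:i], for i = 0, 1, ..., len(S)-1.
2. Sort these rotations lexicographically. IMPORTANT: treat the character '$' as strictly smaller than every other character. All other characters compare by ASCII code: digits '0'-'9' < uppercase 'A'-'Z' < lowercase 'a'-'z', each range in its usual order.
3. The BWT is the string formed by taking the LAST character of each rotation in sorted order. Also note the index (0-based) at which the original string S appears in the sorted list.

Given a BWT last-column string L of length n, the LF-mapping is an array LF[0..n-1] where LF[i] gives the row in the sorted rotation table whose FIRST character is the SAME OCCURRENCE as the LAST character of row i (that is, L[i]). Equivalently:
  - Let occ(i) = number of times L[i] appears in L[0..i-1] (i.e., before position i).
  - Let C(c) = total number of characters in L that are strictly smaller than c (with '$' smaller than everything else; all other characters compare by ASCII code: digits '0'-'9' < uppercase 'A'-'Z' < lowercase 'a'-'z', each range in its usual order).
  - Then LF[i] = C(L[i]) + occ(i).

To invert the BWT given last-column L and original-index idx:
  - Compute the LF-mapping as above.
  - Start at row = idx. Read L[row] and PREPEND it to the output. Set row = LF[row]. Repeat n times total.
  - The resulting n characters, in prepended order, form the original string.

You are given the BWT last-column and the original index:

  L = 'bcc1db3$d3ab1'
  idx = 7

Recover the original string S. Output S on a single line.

Answer: bac1dbd3c13b$

Derivation:
LF mapping: 6 9 10 1 11 7 3 0 12 4 5 8 2
Walk LF starting at row 7, prepending L[row]:
  step 1: row=7, L[7]='$', prepend. Next row=LF[7]=0
  step 2: row=0, L[0]='b', prepend. Next row=LF[0]=6
  step 3: row=6, L[6]='3', prepend. Next row=LF[6]=3
  step 4: row=3, L[3]='1', prepend. Next row=LF[3]=1
  step 5: row=1, L[1]='c', prepend. Next row=LF[1]=9
  step 6: row=9, L[9]='3', prepend. Next row=LF[9]=4
  step 7: row=4, L[4]='d', prepend. Next row=LF[4]=11
  step 8: row=11, L[11]='b', prepend. Next row=LF[11]=8
  step 9: row=8, L[8]='d', prepend. Next row=LF[8]=12
  step 10: row=12, L[12]='1', prepend. Next row=LF[12]=2
  step 11: row=2, L[2]='c', prepend. Next row=LF[2]=10
  step 12: row=10, L[10]='a', prepend. Next row=LF[10]=5
  step 13: row=5, L[5]='b', prepend. Next row=LF[5]=7
Reversed output: bac1dbd3c13b$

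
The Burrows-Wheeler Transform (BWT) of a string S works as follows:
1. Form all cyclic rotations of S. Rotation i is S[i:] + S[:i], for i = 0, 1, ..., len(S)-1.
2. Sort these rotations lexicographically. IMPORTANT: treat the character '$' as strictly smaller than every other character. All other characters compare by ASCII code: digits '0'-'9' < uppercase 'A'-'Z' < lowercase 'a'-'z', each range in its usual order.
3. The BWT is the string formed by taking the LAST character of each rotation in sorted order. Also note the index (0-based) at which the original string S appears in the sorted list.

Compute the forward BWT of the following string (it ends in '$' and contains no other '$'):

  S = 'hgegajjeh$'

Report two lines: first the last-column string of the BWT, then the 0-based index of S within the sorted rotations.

All 10 rotations (rotation i = S[i:]+S[:i]):
  rot[0] = hgegajjeh$
  rot[1] = gegajjeh$h
  rot[2] = egajjeh$hg
  rot[3] = gajjeh$hge
  rot[4] = ajjeh$hgeg
  rot[5] = jjeh$hgega
  rot[6] = jeh$hgegaj
  rot[7] = eh$hgegajj
  rot[8] = h$hgegajje
  rot[9] = $hgegajjeh
Sorted (with $ < everything):
  sorted[0] = $hgegajjeh  (last char: 'h')
  sorted[1] = ajjeh$hgeg  (last char: 'g')
  sorted[2] = egajjeh$hg  (last char: 'g')
  sorted[3] = eh$hgegajj  (last char: 'j')
  sorted[4] = gajjeh$hge  (last char: 'e')
  sorted[5] = gegajjeh$h  (last char: 'h')
  sorted[6] = h$hgegajje  (last char: 'e')
  sorted[7] = hgegajjeh$  (last char: '$')
  sorted[8] = jeh$hgegaj  (last char: 'j')
  sorted[9] = jjeh$hgega  (last char: 'a')
Last column: hggjehe$ja
Original string S is at sorted index 7

Answer: hggjehe$ja
7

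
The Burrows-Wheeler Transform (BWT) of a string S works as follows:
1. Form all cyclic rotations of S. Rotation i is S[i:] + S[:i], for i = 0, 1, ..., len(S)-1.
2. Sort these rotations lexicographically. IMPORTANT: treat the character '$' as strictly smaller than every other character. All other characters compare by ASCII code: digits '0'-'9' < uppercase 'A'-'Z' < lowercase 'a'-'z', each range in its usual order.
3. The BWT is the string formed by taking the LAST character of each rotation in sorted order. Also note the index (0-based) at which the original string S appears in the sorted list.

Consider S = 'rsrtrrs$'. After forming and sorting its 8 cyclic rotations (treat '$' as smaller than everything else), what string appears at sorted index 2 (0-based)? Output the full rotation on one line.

All 8 rotations (rotation i = S[i:]+S[:i]):
  rot[0] = rsrtrrs$
  rot[1] = srtrrs$r
  rot[2] = rtrrs$rs
  rot[3] = trrs$rsr
  rot[4] = rrs$rsrt
  rot[5] = rs$rsrtr
  rot[6] = s$rsrtrr
  rot[7] = $rsrtrrs
Sorted (with $ < everything):
  sorted[0] = $rsrtrrs
  sorted[1] = rrs$rsrt
  sorted[2] = rs$rsrtr
  sorted[3] = rsrtrrs$
  sorted[4] = rtrrs$rs
  sorted[5] = s$rsrtrr
  sorted[6] = srtrrs$r
  sorted[7] = trrs$rsr
sorted[2] = rs$rsrtr

Answer: rs$rsrtr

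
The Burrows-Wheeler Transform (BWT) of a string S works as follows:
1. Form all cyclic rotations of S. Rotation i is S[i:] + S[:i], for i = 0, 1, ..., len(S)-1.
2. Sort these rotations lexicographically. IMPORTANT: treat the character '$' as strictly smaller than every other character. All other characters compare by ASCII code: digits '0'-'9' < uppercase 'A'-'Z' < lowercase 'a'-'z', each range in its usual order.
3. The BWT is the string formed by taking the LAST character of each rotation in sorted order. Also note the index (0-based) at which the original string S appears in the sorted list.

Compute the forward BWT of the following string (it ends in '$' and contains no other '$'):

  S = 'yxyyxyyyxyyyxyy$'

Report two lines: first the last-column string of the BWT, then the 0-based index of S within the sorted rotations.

Answer: yyyyyyy$yyxyyxxx
7

Derivation:
All 16 rotations (rotation i = S[i:]+S[:i]):
  rot[0] = yxyyxyyyxyyyxyy$
  rot[1] = xyyxyyyxyyyxyy$y
  rot[2] = yyxyyyxyyyxyy$yx
  rot[3] = yxyyyxyyyxyy$yxy
  rot[4] = xyyyxyyyxyy$yxyy
  rot[5] = yyyxyyyxyy$yxyyx
  rot[6] = yyxyyyxyy$yxyyxy
  rot[7] = yxyyyxyy$yxyyxyy
  rot[8] = xyyyxyy$yxyyxyyy
  rot[9] = yyyxyy$yxyyxyyyx
  rot[10] = yyxyy$yxyyxyyyxy
  rot[11] = yxyy$yxyyxyyyxyy
  rot[12] = xyy$yxyyxyyyxyyy
  rot[13] = yy$yxyyxyyyxyyyx
  rot[14] = y$yxyyxyyyxyyyxy
  rot[15] = $yxyyxyyyxyyyxyy
Sorted (with $ < everything):
  sorted[0] = $yxyyxyyyxyyyxyy  (last char: 'y')
  sorted[1] = xyy$yxyyxyyyxyyy  (last char: 'y')
  sorted[2] = xyyxyyyxyyyxyy$y  (last char: 'y')
  sorted[3] = xyyyxyy$yxyyxyyy  (last char: 'y')
  sorted[4] = xyyyxyyyxyy$yxyy  (last char: 'y')
  sorted[5] = y$yxyyxyyyxyyyxy  (last char: 'y')
  sorted[6] = yxyy$yxyyxyyyxyy  (last char: 'y')
  sorted[7] = yxyyxyyyxyyyxyy$  (last char: '$')
  sorted[8] = yxyyyxyy$yxyyxyy  (last char: 'y')
  sorted[9] = yxyyyxyyyxyy$yxy  (last char: 'y')
  sorted[10] = yy$yxyyxyyyxyyyx  (last char: 'x')
  sorted[11] = yyxyy$yxyyxyyyxy  (last char: 'y')
  sorted[12] = yyxyyyxyy$yxyyxy  (last char: 'y')
  sorted[13] = yyxyyyxyyyxyy$yx  (last char: 'x')
  sorted[14] = yyyxyy$yxyyxyyyx  (last char: 'x')
  sorted[15] = yyyxyyyxyy$yxyyx  (last char: 'x')
Last column: yyyyyyy$yyxyyxxx
Original string S is at sorted index 7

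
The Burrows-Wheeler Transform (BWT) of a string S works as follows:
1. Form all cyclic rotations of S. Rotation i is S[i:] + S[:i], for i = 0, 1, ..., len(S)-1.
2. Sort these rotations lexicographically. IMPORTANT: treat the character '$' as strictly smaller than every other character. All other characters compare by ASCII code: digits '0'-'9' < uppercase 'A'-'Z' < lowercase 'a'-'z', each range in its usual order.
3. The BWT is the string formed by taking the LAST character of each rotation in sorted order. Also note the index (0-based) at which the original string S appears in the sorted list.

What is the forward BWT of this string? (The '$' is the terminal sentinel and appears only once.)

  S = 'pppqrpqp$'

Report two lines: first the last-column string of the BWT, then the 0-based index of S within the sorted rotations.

Answer: pq$prpppq
2

Derivation:
All 9 rotations (rotation i = S[i:]+S[:i]):
  rot[0] = pppqrpqp$
  rot[1] = ppqrpqp$p
  rot[2] = pqrpqp$pp
  rot[3] = qrpqp$ppp
  rot[4] = rpqp$pppq
  rot[5] = pqp$pppqr
  rot[6] = qp$pppqrp
  rot[7] = p$pppqrpq
  rot[8] = $pppqrpqp
Sorted (with $ < everything):
  sorted[0] = $pppqrpqp  (last char: 'p')
  sorted[1] = p$pppqrpq  (last char: 'q')
  sorted[2] = pppqrpqp$  (last char: '$')
  sorted[3] = ppqrpqp$p  (last char: 'p')
  sorted[4] = pqp$pppqr  (last char: 'r')
  sorted[5] = pqrpqp$pp  (last char: 'p')
  sorted[6] = qp$pppqrp  (last char: 'p')
  sorted[7] = qrpqp$ppp  (last char: 'p')
  sorted[8] = rpqp$pppq  (last char: 'q')
Last column: pq$prpppq
Original string S is at sorted index 2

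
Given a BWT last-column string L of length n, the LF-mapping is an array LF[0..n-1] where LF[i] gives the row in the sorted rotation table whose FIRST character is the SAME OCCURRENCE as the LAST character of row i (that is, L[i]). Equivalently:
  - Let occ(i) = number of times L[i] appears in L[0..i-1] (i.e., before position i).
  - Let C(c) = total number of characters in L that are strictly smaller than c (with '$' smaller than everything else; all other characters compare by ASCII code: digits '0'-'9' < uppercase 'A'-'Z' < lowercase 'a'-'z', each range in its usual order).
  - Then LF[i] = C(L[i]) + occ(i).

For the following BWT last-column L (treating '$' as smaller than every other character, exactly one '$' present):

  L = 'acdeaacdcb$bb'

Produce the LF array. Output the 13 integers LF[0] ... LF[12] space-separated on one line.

Char counts: '$':1, 'a':3, 'b':3, 'c':3, 'd':2, 'e':1
C (first-col start): C('$')=0, C('a')=1, C('b')=4, C('c')=7, C('d')=10, C('e')=12
L[0]='a': occ=0, LF[0]=C('a')+0=1+0=1
L[1]='c': occ=0, LF[1]=C('c')+0=7+0=7
L[2]='d': occ=0, LF[2]=C('d')+0=10+0=10
L[3]='e': occ=0, LF[3]=C('e')+0=12+0=12
L[4]='a': occ=1, LF[4]=C('a')+1=1+1=2
L[5]='a': occ=2, LF[5]=C('a')+2=1+2=3
L[6]='c': occ=1, LF[6]=C('c')+1=7+1=8
L[7]='d': occ=1, LF[7]=C('d')+1=10+1=11
L[8]='c': occ=2, LF[8]=C('c')+2=7+2=9
L[9]='b': occ=0, LF[9]=C('b')+0=4+0=4
L[10]='$': occ=0, LF[10]=C('$')+0=0+0=0
L[11]='b': occ=1, LF[11]=C('b')+1=4+1=5
L[12]='b': occ=2, LF[12]=C('b')+2=4+2=6

Answer: 1 7 10 12 2 3 8 11 9 4 0 5 6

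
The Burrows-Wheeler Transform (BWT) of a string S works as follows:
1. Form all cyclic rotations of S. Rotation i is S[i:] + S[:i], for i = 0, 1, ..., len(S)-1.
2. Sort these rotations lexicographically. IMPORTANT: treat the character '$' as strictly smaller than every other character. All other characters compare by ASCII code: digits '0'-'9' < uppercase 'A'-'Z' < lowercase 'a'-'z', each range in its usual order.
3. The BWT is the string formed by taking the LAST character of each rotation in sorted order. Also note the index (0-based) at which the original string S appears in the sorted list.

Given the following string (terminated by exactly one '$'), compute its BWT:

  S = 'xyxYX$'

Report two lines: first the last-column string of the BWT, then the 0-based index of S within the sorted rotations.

All 6 rotations (rotation i = S[i:]+S[:i]):
  rot[0] = xyxYX$
  rot[1] = yxYX$x
  rot[2] = xYX$xy
  rot[3] = YX$xyx
  rot[4] = X$xyxY
  rot[5] = $xyxYX
Sorted (with $ < everything):
  sorted[0] = $xyxYX  (last char: 'X')
  sorted[1] = X$xyxY  (last char: 'Y')
  sorted[2] = YX$xyx  (last char: 'x')
  sorted[3] = xYX$xy  (last char: 'y')
  sorted[4] = xyxYX$  (last char: '$')
  sorted[5] = yxYX$x  (last char: 'x')
Last column: XYxy$x
Original string S is at sorted index 4

Answer: XYxy$x
4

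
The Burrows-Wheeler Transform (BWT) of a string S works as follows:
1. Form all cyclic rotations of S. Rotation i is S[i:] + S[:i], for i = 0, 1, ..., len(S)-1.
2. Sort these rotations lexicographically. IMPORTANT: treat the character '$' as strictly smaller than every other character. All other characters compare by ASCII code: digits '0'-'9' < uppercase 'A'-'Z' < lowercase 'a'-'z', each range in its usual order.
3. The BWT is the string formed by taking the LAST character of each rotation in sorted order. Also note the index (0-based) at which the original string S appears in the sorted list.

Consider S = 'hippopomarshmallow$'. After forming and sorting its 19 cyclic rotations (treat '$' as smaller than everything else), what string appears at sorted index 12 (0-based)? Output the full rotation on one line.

All 19 rotations (rotation i = S[i:]+S[:i]):
  rot[0] = hippopomarshmallow$
  rot[1] = ippopomarshmallow$h
  rot[2] = ppopomarshmallow$hi
  rot[3] = popomarshmallow$hip
  rot[4] = opomarshmallow$hipp
  rot[5] = pomarshmallow$hippo
  rot[6] = omarshmallow$hippop
  rot[7] = marshmallow$hippopo
  rot[8] = arshmallow$hippopom
  rot[9] = rshmallow$hippopoma
  rot[10] = shmallow$hippopomar
  rot[11] = hmallow$hippopomars
  rot[12] = mallow$hippopomarsh
  rot[13] = allow$hippopomarshm
  rot[14] = llow$hippopomarshma
  rot[15] = low$hippopomarshmal
  rot[16] = ow$hippopomarshmall
  rot[17] = w$hippopomarshmallo
  rot[18] = $hippopomarshmallow
Sorted (with $ < everything):
  sorted[0] = $hippopomarshmallow
  sorted[1] = allow$hippopomarshm
  sorted[2] = arshmallow$hippopom
  sorted[3] = hippopomarshmallow$
  sorted[4] = hmallow$hippopomars
  sorted[5] = ippopomarshmallow$h
  sorted[6] = llow$hippopomarshma
  sorted[7] = low$hippopomarshmal
  sorted[8] = mallow$hippopomarsh
  sorted[9] = marshmallow$hippopo
  sorted[10] = omarshmallow$hippop
  sorted[11] = opomarshmallow$hipp
  sorted[12] = ow$hippopomarshmall
  sorted[13] = pomarshmallow$hippo
  sorted[14] = popomarshmallow$hip
  sorted[15] = ppopomarshmallow$hi
  sorted[16] = rshmallow$hippopoma
  sorted[17] = shmallow$hippopomar
  sorted[18] = w$hippopomarshmallo
sorted[12] = ow$hippopomarshmall

Answer: ow$hippopomarshmall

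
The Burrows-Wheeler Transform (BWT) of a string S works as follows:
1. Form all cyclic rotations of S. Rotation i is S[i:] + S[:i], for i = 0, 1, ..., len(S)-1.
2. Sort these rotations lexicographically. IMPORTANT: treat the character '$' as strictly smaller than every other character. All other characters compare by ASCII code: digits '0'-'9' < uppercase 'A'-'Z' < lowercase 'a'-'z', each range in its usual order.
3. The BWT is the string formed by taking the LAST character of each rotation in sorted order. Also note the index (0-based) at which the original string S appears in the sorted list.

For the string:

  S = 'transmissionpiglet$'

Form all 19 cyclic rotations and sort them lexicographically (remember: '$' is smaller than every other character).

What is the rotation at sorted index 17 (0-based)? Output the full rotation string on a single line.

All 19 rotations (rotation i = S[i:]+S[:i]):
  rot[0] = transmissionpiglet$
  rot[1] = ransmissionpiglet$t
  rot[2] = ansmissionpiglet$tr
  rot[3] = nsmissionpiglet$tra
  rot[4] = smissionpiglet$tran
  rot[5] = missionpiglet$trans
  rot[6] = issionpiglet$transm
  rot[7] = ssionpiglet$transmi
  rot[8] = sionpiglet$transmis
  rot[9] = ionpiglet$transmiss
  rot[10] = onpiglet$transmissi
  rot[11] = npiglet$transmissio
  rot[12] = piglet$transmission
  rot[13] = iglet$transmissionp
  rot[14] = glet$transmissionpi
  rot[15] = let$transmissionpig
  rot[16] = et$transmissionpigl
  rot[17] = t$transmissionpigle
  rot[18] = $transmissionpiglet
Sorted (with $ < everything):
  sorted[0] = $transmissionpiglet
  sorted[1] = ansmissionpiglet$tr
  sorted[2] = et$transmissionpigl
  sorted[3] = glet$transmissionpi
  sorted[4] = iglet$transmissionp
  sorted[5] = ionpiglet$transmiss
  sorted[6] = issionpiglet$transm
  sorted[7] = let$transmissionpig
  sorted[8] = missionpiglet$trans
  sorted[9] = npiglet$transmissio
  sorted[10] = nsmissionpiglet$tra
  sorted[11] = onpiglet$transmissi
  sorted[12] = piglet$transmission
  sorted[13] = ransmissionpiglet$t
  sorted[14] = sionpiglet$transmis
  sorted[15] = smissionpiglet$tran
  sorted[16] = ssionpiglet$transmi
  sorted[17] = t$transmissionpigle
  sorted[18] = transmissionpiglet$
sorted[17] = t$transmissionpigle

Answer: t$transmissionpigle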